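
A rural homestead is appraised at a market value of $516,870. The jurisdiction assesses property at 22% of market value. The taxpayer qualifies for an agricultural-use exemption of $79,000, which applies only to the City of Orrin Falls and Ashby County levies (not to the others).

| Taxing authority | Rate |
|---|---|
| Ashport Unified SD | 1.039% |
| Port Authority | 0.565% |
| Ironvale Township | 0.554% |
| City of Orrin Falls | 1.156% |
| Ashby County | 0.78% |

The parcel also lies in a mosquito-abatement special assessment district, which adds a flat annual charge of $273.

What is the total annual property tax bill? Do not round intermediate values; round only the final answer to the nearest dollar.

Assessed value = $516,870 × 0.22 = $113,711.4
Ashport Unified SD: $113,711.4 × 0.01039 = $1,181.461446
Port Authority: $113,711.4 × 0.00565 = $642.46941
Ironvale Township: $113,711.4 × 0.00554 = $629.961156
City of Orrin Falls: ($113,711.4 − $79,000) × 0.01156 = $34,711.4 × 0.01156 = $401.263784
Ashby County: ($113,711.4 − $79,000) × 0.0078 = $34,711.4 × 0.0078 = $270.74892
Levies subtotal = $3,125.904716
Total = $3,125.904716 + $273 = $3,398.904716

$3,399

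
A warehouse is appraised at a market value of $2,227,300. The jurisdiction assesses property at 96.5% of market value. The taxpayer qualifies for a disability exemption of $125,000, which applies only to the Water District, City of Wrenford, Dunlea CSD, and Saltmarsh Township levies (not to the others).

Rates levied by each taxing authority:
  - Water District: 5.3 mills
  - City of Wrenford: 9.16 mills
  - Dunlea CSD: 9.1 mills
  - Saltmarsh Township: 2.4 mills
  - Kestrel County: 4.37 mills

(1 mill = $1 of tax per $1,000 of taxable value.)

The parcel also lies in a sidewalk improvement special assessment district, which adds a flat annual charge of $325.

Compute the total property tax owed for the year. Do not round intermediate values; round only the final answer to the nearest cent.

$62,269.62

Assessed value = $2,227,300 × 0.965 = $2,149,344.5
Water District: ($2,149,344.5 − $125,000) × 0.0053 = $2,024,344.5 × 0.0053 = $10,729.02585
City of Wrenford: ($2,149,344.5 − $125,000) × 0.00916 = $2,024,344.5 × 0.00916 = $18,542.99562
Dunlea CSD: ($2,149,344.5 − $125,000) × 0.0091 = $2,024,344.5 × 0.0091 = $18,421.53495
Saltmarsh Township: ($2,149,344.5 − $125,000) × 0.0024 = $2,024,344.5 × 0.0024 = $4,858.4268
Kestrel County: $2,149,344.5 × 0.00437 = $9,392.635465
Levies subtotal = $61,944.618685
Total = $61,944.618685 + $325 = $62,269.618685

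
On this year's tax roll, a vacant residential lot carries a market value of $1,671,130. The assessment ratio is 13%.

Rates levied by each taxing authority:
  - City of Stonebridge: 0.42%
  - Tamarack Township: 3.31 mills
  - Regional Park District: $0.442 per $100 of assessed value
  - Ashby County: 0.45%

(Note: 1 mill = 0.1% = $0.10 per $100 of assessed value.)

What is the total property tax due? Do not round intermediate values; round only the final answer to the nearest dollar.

$3,569

Assessed value = $1,671,130 × 0.13 = $217,246.9
City of Stonebridge: $217,246.9 × 0.0042 = $912.43698
Tamarack Township: $217,246.9 × 0.00331 = $719.087239
Regional Park District: $217,246.9 × 0.00442 = $960.231298
Ashby County: $217,246.9 × 0.0045 = $977.61105
Total = $3,569.366567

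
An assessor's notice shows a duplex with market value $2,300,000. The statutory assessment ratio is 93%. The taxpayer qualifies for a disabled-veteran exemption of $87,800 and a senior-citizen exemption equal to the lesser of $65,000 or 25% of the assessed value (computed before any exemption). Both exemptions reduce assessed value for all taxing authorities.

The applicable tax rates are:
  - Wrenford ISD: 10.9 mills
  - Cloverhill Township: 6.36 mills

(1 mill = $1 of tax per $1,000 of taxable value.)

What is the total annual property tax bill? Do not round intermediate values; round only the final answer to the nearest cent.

Assessed value = $2,300,000 × 0.93 = $2,139,000
Senior-citizen exemption = min($65,000, 25% × $2,139,000) = min($65,000, $534,750) = $65,000 (dollar cap binds)
Taxable value = $2,139,000 − $87,800 − $65,000 = $1,986,200
Wrenford ISD: $1,986,200 × 0.0109 = $21,649.58
Cloverhill Township: $1,986,200 × 0.00636 = $12,632.232
Total = $34,281.812

$34,281.81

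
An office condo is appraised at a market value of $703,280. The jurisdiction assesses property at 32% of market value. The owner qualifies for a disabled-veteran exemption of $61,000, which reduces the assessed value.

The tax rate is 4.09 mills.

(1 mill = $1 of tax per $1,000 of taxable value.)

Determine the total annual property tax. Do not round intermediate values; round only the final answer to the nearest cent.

$670.96

Assessed value = $703,280 × 0.32 = $225,049.6
Taxable value = $225,049.6 − $61,000 = $164,049.6
Tax = $164,049.6 × 0.00409 = $670.962864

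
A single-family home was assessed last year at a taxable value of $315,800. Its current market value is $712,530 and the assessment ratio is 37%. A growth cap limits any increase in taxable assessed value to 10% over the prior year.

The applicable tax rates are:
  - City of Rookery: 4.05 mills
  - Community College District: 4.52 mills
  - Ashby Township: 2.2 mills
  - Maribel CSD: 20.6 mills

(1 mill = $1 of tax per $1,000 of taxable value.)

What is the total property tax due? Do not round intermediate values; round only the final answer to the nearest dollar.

$8,270

Uncapped assessed value = $712,530 × 0.37 = $263,636.1
Cap limit = $315,800 × 1.1 = $347,380
Taxable assessed value = min($263,636.1, $347,380) = $263,636.1 (cap does not bind)
City of Rookery: $263,636.1 × 0.00405 = $1,067.726205
Community College District: $263,636.1 × 0.00452 = $1,191.635172
Ashby Township: $263,636.1 × 0.0022 = $579.99942
Maribel CSD: $263,636.1 × 0.0206 = $5,430.90366
Total = $8,270.264457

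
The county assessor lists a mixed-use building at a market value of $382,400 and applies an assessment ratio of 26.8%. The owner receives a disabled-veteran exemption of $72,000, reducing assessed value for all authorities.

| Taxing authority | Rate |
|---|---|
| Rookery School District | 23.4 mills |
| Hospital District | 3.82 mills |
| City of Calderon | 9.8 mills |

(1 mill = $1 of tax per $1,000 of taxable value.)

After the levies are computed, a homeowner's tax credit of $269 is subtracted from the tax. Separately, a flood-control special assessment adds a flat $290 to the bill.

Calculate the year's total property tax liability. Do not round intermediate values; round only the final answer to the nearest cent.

Assessed value = $382,400 × 0.268 = $102,483.2
Taxable value = $102,483.2 − $72,000 = $30,483.2
Rookery School District: $30,483.2 × 0.0234 = $713.30688
Hospital District: $30,483.2 × 0.00382 = $116.445824
City of Calderon: $30,483.2 × 0.0098 = $298.73536
Levies subtotal = $1,128.488064
After credit = $1,128.488064 − $269 = $859.488064
Total = $859.488064 + $290 = $1,149.488064

$1,149.49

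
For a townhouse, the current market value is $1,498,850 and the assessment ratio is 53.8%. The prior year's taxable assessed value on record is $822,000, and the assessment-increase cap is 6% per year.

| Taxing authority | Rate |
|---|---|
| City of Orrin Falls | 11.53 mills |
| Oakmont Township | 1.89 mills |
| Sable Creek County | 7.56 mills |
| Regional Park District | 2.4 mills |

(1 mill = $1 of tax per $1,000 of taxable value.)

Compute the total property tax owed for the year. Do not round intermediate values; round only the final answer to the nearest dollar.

Uncapped assessed value = $1,498,850 × 0.538 = $806,381.3
Cap limit = $822,000 × 1.06 = $871,320
Taxable assessed value = min($806,381.3, $871,320) = $806,381.3 (cap does not bind)
City of Orrin Falls: $806,381.3 × 0.01153 = $9,297.576389
Oakmont Township: $806,381.3 × 0.00189 = $1,524.060657
Sable Creek County: $806,381.3 × 0.00756 = $6,096.242628
Regional Park District: $806,381.3 × 0.0024 = $1,935.31512
Total = $18,853.194794

$18,853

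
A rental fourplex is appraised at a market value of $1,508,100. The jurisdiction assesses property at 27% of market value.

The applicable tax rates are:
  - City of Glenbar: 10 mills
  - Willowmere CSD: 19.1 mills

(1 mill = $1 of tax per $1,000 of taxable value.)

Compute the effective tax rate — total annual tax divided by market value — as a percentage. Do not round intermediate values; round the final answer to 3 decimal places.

Assessed value = $1,508,100 × 0.27 = $407,187
City of Glenbar: $407,187 × 0.01 = $4,071.87
Willowmere CSD: $407,187 × 0.0191 = $7,777.2717
Total tax = $11,849.1417
Effective rate = $11,849.1417 ÷ $1,508,100 = 0.786% of market value

0.786%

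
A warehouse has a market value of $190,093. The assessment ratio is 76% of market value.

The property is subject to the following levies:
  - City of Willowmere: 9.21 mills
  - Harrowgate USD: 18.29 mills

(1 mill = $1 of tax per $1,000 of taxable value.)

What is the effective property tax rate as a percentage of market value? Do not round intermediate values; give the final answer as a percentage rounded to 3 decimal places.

Assessed value = $190,093 × 0.76 = $144,470.68
City of Willowmere: $144,470.68 × 0.00921 = $1,330.5749628
Harrowgate USD: $144,470.68 × 0.01829 = $2,642.3687372
Total tax = $3,972.9437
Effective rate = $3,972.9437 ÷ $190,093 = 2.090% of market value

2.090%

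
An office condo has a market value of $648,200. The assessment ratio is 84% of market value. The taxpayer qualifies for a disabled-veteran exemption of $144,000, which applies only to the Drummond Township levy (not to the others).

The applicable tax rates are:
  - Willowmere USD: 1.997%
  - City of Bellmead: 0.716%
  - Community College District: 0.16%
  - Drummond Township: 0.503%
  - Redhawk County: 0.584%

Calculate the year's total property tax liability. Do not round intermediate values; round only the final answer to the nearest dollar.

Assessed value = $648,200 × 0.84 = $544,488
Willowmere USD: $544,488 × 0.01997 = $10,873.42536
City of Bellmead: $544,488 × 0.00716 = $3,898.53408
Community College District: $544,488 × 0.0016 = $871.1808
Drummond Township: ($544,488 − $144,000) × 0.00503 = $400,488 × 0.00503 = $2,014.45464
Redhawk County: $544,488 × 0.00584 = $3,179.80992
Total = $20,837.4048

$20,837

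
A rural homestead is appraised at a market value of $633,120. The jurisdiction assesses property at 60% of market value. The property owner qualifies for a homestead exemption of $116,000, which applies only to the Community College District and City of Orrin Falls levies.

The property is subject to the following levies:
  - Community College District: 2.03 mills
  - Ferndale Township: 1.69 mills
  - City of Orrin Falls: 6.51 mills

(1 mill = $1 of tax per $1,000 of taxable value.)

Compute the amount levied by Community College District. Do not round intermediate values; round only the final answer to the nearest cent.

Assessed value = $633,120 × 0.6 = $379,872
Community College District taxable value = $379,872 − $116,000 = $263,872
Community College District levy = $263,872 × 0.00203 = $535.66016

$535.66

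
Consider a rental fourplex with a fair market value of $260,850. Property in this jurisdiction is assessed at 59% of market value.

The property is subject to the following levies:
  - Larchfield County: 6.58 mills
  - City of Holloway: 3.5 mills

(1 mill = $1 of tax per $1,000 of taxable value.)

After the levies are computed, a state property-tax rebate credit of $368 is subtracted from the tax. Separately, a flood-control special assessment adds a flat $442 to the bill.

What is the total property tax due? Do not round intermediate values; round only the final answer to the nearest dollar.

$1,625

Assessed value = $260,850 × 0.59 = $153,901.5
Larchfield County: $153,901.5 × 0.00658 = $1,012.67187
City of Holloway: $153,901.5 × 0.0035 = $538.65525
Levies subtotal = $1,551.32712
After credit = $1,551.32712 − $368 = $1,183.32712
Total = $1,183.32712 + $442 = $1,625.32712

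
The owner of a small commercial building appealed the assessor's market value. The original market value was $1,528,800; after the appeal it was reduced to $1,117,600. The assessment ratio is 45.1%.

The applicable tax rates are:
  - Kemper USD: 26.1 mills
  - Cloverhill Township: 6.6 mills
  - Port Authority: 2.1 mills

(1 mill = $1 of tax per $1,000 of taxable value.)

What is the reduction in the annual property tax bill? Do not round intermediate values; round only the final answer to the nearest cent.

Old assessed value = $1,528,800 × 0.451 = $689,488.8
New assessed value = $1,117,600 × 0.451 = $504,037.6
Combined rate = 0.0261 + 0.0066 + 0.0021 = 0.0348
Old tax = $689,488.8 × 0.0348 = $23,994.21024
New tax = $504,037.6 × 0.0348 = $17,540.50848
Reduction = $23,994.21024 − $17,540.50848 = $6,453.70176

$6,453.70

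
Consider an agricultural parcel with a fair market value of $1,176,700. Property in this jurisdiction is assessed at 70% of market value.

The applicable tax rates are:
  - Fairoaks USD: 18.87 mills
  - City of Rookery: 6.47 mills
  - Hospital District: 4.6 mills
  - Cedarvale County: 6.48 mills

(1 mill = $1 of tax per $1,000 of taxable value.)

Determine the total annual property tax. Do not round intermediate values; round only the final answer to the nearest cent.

Assessed value = $1,176,700 × 0.7 = $823,690
Fairoaks USD: $823,690 × 0.01887 = $15,543.0303
City of Rookery: $823,690 × 0.00647 = $5,329.2743
Hospital District: $823,690 × 0.0046 = $3,788.974
Cedarvale County: $823,690 × 0.00648 = $5,337.5112
Total = $15,543.0303 + $5,329.2743 + $3,788.974 + $5,337.5112 = $29,998.7898

$29,998.79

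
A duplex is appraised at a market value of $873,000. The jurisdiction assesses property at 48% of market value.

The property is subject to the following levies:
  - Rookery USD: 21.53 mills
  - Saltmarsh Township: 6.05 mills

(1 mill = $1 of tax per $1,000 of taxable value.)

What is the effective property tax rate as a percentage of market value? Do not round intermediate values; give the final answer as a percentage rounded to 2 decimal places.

Assessed value = $873,000 × 0.48 = $419,040
Rookery USD: $419,040 × 0.02153 = $9,021.9312
Saltmarsh Township: $419,040 × 0.00605 = $2,535.192
Total tax = $11,557.1232
Effective rate = $11,557.1232 ÷ $873,000 = 1.32% of market value

1.32%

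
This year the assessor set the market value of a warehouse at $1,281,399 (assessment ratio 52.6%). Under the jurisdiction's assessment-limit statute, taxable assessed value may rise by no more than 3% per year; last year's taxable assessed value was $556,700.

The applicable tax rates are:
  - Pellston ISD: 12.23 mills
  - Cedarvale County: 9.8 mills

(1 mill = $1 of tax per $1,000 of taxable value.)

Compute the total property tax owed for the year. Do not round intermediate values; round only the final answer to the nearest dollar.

Uncapped assessed value = $1,281,399 × 0.526 = $674,015.874
Cap limit = $556,700 × 1.03 = $573,401
Taxable assessed value = min($674,015.874, $573,401) = $573,401 (cap binds)
Pellston ISD: $573,401 × 0.01223 = $7,012.69423
Cedarvale County: $573,401 × 0.0098 = $5,619.3298
Total = $12,632.02403

$12,632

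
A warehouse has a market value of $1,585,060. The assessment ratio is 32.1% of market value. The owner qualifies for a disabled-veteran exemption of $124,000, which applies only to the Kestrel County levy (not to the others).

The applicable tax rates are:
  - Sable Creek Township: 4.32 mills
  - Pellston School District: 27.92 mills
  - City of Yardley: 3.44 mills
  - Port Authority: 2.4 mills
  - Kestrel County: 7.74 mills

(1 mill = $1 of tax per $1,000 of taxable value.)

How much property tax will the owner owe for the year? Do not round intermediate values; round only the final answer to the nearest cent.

Assessed value = $1,585,060 × 0.321 = $508,804.26
Sable Creek Township: $508,804.26 × 0.00432 = $2,198.0344032
Pellston School District: $508,804.26 × 0.02792 = $14,205.8149392
City of Yardley: $508,804.26 × 0.00344 = $1,750.2866544
Port Authority: $508,804.26 × 0.0024 = $1,221.130224
Kestrel County: ($508,804.26 − $124,000) × 0.00774 = $384,804.26 × 0.00774 = $2,978.3849724
Total = $22,353.6511932

$22,353.65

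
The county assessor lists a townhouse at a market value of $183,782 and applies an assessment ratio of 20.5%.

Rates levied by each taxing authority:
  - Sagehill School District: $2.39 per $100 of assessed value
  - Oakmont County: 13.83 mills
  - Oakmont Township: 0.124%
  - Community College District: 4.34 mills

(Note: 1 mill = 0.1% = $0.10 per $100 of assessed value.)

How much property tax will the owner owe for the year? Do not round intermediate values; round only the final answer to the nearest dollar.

$1,632

Assessed value = $183,782 × 0.205 = $37,675.31
Sagehill School District: $37,675.31 × 0.0239 = $900.439909
Oakmont County: $37,675.31 × 0.01383 = $521.0495373
Oakmont Township: $37,675.31 × 0.00124 = $46.7173844
Community College District: $37,675.31 × 0.00434 = $163.5108454
Total = $1,631.7176761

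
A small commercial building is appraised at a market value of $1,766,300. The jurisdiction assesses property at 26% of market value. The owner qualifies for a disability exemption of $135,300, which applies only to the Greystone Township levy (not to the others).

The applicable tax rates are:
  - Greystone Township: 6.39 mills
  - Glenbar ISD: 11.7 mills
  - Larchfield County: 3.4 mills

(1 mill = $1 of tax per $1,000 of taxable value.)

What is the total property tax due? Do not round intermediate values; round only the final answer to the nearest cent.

$9,004.46

Assessed value = $1,766,300 × 0.26 = $459,238
Greystone Township: ($459,238 − $135,300) × 0.00639 = $323,938 × 0.00639 = $2,069.96382
Glenbar ISD: $459,238 × 0.0117 = $5,373.0846
Larchfield County: $459,238 × 0.0034 = $1,561.4092
Total = $9,004.45762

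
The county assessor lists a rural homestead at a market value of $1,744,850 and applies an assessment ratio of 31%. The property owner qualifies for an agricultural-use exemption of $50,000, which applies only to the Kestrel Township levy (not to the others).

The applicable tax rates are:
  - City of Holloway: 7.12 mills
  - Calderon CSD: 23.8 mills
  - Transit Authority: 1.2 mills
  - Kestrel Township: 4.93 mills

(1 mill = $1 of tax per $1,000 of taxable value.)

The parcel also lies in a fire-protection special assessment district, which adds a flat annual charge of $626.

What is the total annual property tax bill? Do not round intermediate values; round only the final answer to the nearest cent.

Assessed value = $1,744,850 × 0.31 = $540,903.5
City of Holloway: $540,903.5 × 0.00712 = $3,851.23292
Calderon CSD: $540,903.5 × 0.0238 = $12,873.5033
Transit Authority: $540,903.5 × 0.0012 = $649.0842
Kestrel Township: ($540,903.5 − $50,000) × 0.00493 = $490,903.5 × 0.00493 = $2,420.154255
Levies subtotal = $19,793.974675
Total = $19,793.974675 + $626 = $20,419.974675

$20,419.97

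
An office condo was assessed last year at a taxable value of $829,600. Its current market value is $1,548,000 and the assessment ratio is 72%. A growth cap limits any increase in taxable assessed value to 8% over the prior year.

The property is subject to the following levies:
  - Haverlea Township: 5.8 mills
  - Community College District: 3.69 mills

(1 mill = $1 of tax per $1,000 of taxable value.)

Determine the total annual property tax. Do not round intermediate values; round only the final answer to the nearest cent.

Uncapped assessed value = $1,548,000 × 0.72 = $1,114,560
Cap limit = $829,600 × 1.08 = $895,968
Taxable assessed value = min($1,114,560, $895,968) = $895,968 (cap binds)
Haverlea Township: $895,968 × 0.0058 = $5,196.6144
Community College District: $895,968 × 0.00369 = $3,306.12192
Total = $8,502.73632

$8,502.74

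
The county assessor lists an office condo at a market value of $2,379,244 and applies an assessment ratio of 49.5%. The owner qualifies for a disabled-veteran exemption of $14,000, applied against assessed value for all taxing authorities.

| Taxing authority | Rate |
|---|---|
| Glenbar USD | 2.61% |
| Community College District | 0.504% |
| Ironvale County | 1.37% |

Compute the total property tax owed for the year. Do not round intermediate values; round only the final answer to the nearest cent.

Assessed value = $2,379,244 × 0.495 = $1,177,725.78
Taxable value = $1,177,725.78 − $14,000 = $1,163,725.78
Glenbar USD: $1,163,725.78 × 0.0261 = $30,373.242858
Community College District: $1,163,725.78 × 0.00504 = $5,865.1779312
Ironvale County: $1,163,725.78 × 0.0137 = $15,943.043186
Total = $30,373.242858 + $5,865.1779312 + $15,943.043186 = $52,181.4639752

$52,181.46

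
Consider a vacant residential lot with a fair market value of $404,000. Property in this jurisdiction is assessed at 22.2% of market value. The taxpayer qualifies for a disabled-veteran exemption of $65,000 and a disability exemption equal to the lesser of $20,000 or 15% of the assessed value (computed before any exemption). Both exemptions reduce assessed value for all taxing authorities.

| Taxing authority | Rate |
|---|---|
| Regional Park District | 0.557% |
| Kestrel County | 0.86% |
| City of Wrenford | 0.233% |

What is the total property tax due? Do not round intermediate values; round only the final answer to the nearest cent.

Assessed value = $404,000 × 0.222 = $89,688
Disability exemption = min($20,000, 15% × $89,688) = min($20,000, $13,453.2) = $13,453.2 (percentage binds)
Taxable value = $89,688 − $65,000 − $13,453.2 = $11,234.8
Regional Park District: $11,234.8 × 0.00557 = $62.577836
Kestrel County: $11,234.8 × 0.0086 = $96.61928
City of Wrenford: $11,234.8 × 0.00233 = $26.177084
Total = $185.3742

$185.37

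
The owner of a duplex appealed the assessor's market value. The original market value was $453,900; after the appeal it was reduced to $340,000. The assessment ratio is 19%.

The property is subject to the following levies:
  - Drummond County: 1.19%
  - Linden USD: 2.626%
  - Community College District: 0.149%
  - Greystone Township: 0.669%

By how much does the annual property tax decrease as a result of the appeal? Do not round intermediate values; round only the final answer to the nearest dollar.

Old assessed value = $453,900 × 0.19 = $86,241
New assessed value = $340,000 × 0.19 = $64,600
Combined rate = 0.0119 + 0.02626 + 0.00149 + 0.00669 = 0.04634
Old tax = $86,241 × 0.04634 = $3,996.40794
New tax = $64,600 × 0.04634 = $2,993.564
Reduction = $3,996.40794 − $2,993.564 = $1,002.84394

$1,003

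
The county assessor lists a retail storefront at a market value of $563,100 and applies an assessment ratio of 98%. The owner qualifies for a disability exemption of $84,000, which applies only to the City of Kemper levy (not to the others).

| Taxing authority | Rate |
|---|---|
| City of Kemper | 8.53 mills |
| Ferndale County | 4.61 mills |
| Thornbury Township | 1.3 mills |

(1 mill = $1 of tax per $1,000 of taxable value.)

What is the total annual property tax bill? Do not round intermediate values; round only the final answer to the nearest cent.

$7,252.02

Assessed value = $563,100 × 0.98 = $551,838
City of Kemper: ($551,838 − $84,000) × 0.00853 = $467,838 × 0.00853 = $3,990.65814
Ferndale County: $551,838 × 0.00461 = $2,543.97318
Thornbury Township: $551,838 × 0.0013 = $717.3894
Total = $7,252.02072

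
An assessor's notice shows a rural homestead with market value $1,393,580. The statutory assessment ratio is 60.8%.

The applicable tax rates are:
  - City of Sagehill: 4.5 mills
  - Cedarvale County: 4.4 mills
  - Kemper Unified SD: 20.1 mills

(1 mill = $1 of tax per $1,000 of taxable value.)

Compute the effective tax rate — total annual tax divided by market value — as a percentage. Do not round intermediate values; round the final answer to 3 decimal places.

Assessed value = $1,393,580 × 0.608 = $847,296.64
City of Sagehill: $847,296.64 × 0.0045 = $3,812.83488
Cedarvale County: $847,296.64 × 0.0044 = $3,728.105216
Kemper Unified SD: $847,296.64 × 0.0201 = $17,030.662464
Total tax = $24,571.60256
Effective rate = $24,571.60256 ÷ $1,393,580 = 1.763% of market value

1.763%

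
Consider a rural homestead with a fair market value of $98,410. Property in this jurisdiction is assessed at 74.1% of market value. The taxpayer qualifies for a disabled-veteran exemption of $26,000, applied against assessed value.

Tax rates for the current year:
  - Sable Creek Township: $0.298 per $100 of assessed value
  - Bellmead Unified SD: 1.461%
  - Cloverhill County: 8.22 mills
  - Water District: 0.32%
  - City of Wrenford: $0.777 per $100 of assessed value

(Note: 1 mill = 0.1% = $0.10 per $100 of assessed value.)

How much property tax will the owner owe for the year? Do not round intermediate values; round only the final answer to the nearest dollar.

Assessed value = $98,410 × 0.741 = $72,921.81
Taxable value = $72,921.81 − $26,000 = $46,921.81
Sable Creek Township: $46,921.81 × 0.00298 = $139.8269938
Bellmead Unified SD: $46,921.81 × 0.01461 = $685.5276441
Cloverhill County: $46,921.81 × 0.00822 = $385.6972782
Water District: $46,921.81 × 0.0032 = $150.149792
City of Wrenford: $46,921.81 × 0.00777 = $364.5824637
Total = $1,725.7841718

$1,726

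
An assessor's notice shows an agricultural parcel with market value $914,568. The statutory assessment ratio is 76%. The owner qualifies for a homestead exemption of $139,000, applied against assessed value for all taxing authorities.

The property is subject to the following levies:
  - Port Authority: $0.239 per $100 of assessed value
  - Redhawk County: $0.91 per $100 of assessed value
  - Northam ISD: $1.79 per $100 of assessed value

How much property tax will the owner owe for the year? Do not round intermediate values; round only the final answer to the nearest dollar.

$16,343

Assessed value = $914,568 × 0.76 = $695,071.68
Taxable value = $695,071.68 − $139,000 = $556,071.68
Port Authority: $556,071.68 × 0.00239 = $1,329.0113152
Redhawk County: $556,071.68 × 0.0091 = $5,060.252288
Northam ISD: $556,071.68 × 0.0179 = $9,953.683072
Total = $1,329.0113152 + $5,060.252288 + $9,953.683072 = $16,342.9466752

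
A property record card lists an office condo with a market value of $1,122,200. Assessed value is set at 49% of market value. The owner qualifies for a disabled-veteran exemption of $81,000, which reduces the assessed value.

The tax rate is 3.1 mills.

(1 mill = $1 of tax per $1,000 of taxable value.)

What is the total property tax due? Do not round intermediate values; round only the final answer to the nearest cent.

$1,453.52

Assessed value = $1,122,200 × 0.49 = $549,878
Taxable value = $549,878 − $81,000 = $468,878
Tax = $468,878 × 0.0031 = $1,453.5218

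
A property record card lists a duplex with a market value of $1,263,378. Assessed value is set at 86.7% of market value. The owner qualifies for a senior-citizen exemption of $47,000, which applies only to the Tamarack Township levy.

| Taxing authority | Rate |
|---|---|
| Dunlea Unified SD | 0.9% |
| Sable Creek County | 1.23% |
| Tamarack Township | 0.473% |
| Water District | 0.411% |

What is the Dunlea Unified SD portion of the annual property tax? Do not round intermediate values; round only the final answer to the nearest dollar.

Assessed value = $1,263,378 × 0.867 = $1,095,348.726
Dunlea Unified SD taxable value = $1,095,348.726 (exemption does not apply)
Dunlea Unified SD levy = $1,095,348.726 × 0.009 = $9,858.138534

$9,858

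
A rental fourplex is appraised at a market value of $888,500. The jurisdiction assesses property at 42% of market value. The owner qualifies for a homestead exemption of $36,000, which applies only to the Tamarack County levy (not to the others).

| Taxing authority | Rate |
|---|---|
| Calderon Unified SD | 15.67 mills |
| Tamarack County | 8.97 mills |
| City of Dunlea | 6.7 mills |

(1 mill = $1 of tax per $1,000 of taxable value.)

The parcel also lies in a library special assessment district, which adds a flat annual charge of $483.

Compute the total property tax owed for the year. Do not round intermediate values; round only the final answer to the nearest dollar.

$11,855

Assessed value = $888,500 × 0.42 = $373,170
Calderon Unified SD: $373,170 × 0.01567 = $5,847.5739
Tamarack County: ($373,170 − $36,000) × 0.00897 = $337,170 × 0.00897 = $3,024.4149
City of Dunlea: $373,170 × 0.0067 = $2,500.239
Levies subtotal = $11,372.2278
Total = $11,372.2278 + $483 = $11,855.2278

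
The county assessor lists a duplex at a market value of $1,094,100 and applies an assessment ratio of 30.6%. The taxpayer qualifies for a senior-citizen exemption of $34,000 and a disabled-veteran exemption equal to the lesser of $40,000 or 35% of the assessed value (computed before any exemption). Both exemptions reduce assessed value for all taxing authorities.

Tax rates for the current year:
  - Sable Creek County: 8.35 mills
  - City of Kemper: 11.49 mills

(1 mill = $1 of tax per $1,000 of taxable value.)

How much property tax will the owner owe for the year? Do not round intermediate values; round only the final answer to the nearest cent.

$5,174.16

Assessed value = $1,094,100 × 0.306 = $334,794.6
Disabled-veteran exemption = min($40,000, 35% × $334,794.6) = min($40,000, $117,178.11) = $40,000 (dollar cap binds)
Taxable value = $334,794.6 − $34,000 − $40,000 = $260,794.6
Sable Creek County: $260,794.6 × 0.00835 = $2,177.63491
City of Kemper: $260,794.6 × 0.01149 = $2,996.529954
Total = $5,174.164864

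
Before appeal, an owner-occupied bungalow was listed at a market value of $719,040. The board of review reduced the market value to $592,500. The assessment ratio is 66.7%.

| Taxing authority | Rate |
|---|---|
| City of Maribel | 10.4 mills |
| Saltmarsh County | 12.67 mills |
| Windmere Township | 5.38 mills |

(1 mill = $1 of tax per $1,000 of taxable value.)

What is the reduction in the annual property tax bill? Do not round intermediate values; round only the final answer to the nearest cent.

$2,401.24

Old assessed value = $719,040 × 0.667 = $479,599.68
New assessed value = $592,500 × 0.667 = $395,197.5
Combined rate = 0.0104 + 0.01267 + 0.00538 = 0.02845
Old tax = $479,599.68 × 0.02845 = $13,644.610896
New tax = $395,197.5 × 0.02845 = $11,243.368875
Reduction = $13,644.610896 − $11,243.368875 = $2,401.242021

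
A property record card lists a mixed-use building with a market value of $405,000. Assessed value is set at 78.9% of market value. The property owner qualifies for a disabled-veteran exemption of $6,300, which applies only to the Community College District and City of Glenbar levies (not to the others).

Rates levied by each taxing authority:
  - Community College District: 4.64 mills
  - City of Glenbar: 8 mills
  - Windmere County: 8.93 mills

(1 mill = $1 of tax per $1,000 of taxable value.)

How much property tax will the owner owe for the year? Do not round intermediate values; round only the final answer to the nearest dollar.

$6,813

Assessed value = $405,000 × 0.789 = $319,545
Community College District: ($319,545 − $6,300) × 0.00464 = $313,245 × 0.00464 = $1,453.4568
City of Glenbar: ($319,545 − $6,300) × 0.008 = $313,245 × 0.008 = $2,505.96
Windmere County: $319,545 × 0.00893 = $2,853.53685
Total = $6,812.95365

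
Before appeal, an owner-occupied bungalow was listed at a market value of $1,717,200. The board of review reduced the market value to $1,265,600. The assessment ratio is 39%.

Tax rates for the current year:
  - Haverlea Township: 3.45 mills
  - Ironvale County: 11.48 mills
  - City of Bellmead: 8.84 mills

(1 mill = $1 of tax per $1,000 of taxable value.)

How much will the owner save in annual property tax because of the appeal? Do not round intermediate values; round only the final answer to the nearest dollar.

Old assessed value = $1,717,200 × 0.39 = $669,708
New assessed value = $1,265,600 × 0.39 = $493,584
Combined rate = 0.00345 + 0.01148 + 0.00884 = 0.02377
Old tax = $669,708 × 0.02377 = $15,918.95916
New tax = $493,584 × 0.02377 = $11,732.49168
Reduction = $15,918.95916 − $11,732.49168 = $4,186.46748

$4,186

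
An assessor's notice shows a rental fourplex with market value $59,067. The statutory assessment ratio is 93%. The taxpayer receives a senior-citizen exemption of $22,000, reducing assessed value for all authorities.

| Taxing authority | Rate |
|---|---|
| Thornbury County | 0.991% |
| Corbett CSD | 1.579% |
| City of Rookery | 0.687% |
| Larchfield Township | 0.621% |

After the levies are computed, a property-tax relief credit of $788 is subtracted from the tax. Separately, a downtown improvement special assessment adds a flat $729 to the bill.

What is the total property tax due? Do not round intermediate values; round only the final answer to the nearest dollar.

Assessed value = $59,067 × 0.93 = $54,932.31
Taxable value = $54,932.31 − $22,000 = $32,932.31
Thornbury County: $32,932.31 × 0.00991 = $326.3591921
Corbett CSD: $32,932.31 × 0.01579 = $520.0011749
City of Rookery: $32,932.31 × 0.00687 = $226.2449697
Larchfield Township: $32,932.31 × 0.00621 = $204.5096451
Levies subtotal = $1,277.1149818
After credit = $1,277.1149818 − $788 = $489.1149818
Total = $489.1149818 + $729 = $1,218.1149818

$1,218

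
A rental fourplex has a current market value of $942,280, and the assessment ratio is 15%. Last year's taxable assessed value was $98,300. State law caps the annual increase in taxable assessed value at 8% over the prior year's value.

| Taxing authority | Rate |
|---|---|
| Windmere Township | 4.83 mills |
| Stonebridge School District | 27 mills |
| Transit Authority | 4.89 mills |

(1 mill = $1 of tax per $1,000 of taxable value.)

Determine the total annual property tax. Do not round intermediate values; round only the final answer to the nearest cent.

Uncapped assessed value = $942,280 × 0.15 = $141,342
Cap limit = $98,300 × 1.08 = $106,164
Taxable assessed value = min($141,342, $106,164) = $106,164 (cap binds)
Windmere Township: $106,164 × 0.00483 = $512.77212
Stonebridge School District: $106,164 × 0.027 = $2,866.428
Transit Authority: $106,164 × 0.00489 = $519.14196
Total = $3,898.34208

$3,898.34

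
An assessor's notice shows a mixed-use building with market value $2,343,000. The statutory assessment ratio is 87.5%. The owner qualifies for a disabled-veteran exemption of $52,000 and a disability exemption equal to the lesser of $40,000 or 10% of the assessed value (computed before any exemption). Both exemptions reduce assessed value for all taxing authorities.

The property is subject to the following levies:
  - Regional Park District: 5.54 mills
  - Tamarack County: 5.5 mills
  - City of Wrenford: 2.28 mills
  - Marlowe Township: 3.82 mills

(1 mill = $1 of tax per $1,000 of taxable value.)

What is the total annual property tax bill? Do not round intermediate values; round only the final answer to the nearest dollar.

Assessed value = $2,343,000 × 0.875 = $2,050,125
Disability exemption = min($40,000, 10% × $2,050,125) = min($40,000, $205,012.5) = $40,000 (dollar cap binds)
Taxable value = $2,050,125 − $52,000 − $40,000 = $1,958,125
Regional Park District: $1,958,125 × 0.00554 = $10,848.0125
Tamarack County: $1,958,125 × 0.0055 = $10,769.6875
City of Wrenford: $1,958,125 × 0.00228 = $4,464.525
Marlowe Township: $1,958,125 × 0.00382 = $7,480.0375
Total = $33,562.2625

$33,562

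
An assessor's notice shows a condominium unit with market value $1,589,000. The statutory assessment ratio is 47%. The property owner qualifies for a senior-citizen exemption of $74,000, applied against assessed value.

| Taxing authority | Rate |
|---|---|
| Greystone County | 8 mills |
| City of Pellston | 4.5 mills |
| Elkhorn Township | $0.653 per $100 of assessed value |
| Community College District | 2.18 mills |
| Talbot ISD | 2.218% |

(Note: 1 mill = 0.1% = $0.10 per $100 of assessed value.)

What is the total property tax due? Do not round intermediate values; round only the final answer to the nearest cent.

Assessed value = $1,589,000 × 0.47 = $746,830
Taxable value = $746,830 − $74,000 = $672,830
Greystone County: $672,830 × 0.008 = $5,382.64
City of Pellston: $672,830 × 0.0045 = $3,027.735
Elkhorn Township: $672,830 × 0.00653 = $4,393.5799
Community College District: $672,830 × 0.00218 = $1,466.7694
Talbot ISD: $672,830 × 0.02218 = $14,923.3694
Total = $29,194.0937

$29,194.09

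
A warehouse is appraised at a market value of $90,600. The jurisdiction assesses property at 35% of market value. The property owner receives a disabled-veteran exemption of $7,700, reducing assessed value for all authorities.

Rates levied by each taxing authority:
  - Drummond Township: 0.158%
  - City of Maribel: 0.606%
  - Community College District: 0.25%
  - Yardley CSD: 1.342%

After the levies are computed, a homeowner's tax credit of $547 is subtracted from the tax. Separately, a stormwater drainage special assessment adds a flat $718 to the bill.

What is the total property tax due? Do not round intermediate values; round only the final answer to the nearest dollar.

Assessed value = $90,600 × 0.35 = $31,710
Taxable value = $31,710 − $7,700 = $24,010
Drummond Township: $24,010 × 0.00158 = $37.9358
City of Maribel: $24,010 × 0.00606 = $145.5006
Community College District: $24,010 × 0.0025 = $60.025
Yardley CSD: $24,010 × 0.01342 = $322.2142
Levies subtotal = $565.6756
After credit = $565.6756 − $547 = $18.6756
Total = $18.6756 + $718 = $736.6756

$737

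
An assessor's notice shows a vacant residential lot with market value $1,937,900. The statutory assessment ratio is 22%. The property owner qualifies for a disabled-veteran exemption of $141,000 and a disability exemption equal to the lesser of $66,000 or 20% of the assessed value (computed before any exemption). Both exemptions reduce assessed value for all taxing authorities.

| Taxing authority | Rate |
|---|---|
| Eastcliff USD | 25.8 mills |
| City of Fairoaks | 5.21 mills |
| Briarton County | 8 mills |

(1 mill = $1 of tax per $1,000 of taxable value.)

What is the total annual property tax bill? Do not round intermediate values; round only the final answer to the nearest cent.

Assessed value = $1,937,900 × 0.22 = $426,338
Disability exemption = min($66,000, 20% × $426,338) = min($66,000, $85,267.6) = $66,000 (dollar cap binds)
Taxable value = $426,338 − $141,000 − $66,000 = $219,338
Eastcliff USD: $219,338 × 0.0258 = $5,658.9204
City of Fairoaks: $219,338 × 0.00521 = $1,142.75098
Briarton County: $219,338 × 0.008 = $1,754.704
Total = $8,556.37538

$8,556.38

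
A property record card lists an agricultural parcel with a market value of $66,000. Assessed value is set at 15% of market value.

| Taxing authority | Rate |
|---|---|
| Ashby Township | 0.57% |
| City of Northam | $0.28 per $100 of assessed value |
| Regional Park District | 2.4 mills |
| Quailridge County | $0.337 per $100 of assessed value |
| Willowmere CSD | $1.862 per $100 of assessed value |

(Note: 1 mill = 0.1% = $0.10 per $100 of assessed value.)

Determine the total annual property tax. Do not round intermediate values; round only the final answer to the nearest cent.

$325.61

Assessed value = $66,000 × 0.15 = $9,900
Ashby Township: $9,900 × 0.0057 = $56.43
City of Northam: $9,900 × 0.0028 = $27.72
Regional Park District: $9,900 × 0.0024 = $23.76
Quailridge County: $9,900 × 0.00337 = $33.363
Willowmere CSD: $9,900 × 0.01862 = $184.338
Total = $325.611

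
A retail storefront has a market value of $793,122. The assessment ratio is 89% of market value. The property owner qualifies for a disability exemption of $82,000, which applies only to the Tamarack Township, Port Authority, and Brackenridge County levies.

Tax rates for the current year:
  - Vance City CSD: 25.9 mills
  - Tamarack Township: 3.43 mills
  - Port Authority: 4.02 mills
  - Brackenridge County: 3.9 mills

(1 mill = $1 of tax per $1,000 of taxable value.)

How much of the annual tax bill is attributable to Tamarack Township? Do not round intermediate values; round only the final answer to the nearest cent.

Assessed value = $793,122 × 0.89 = $705,878.58
Tamarack Township taxable value = $705,878.58 − $82,000 = $623,878.58
Tamarack Township levy = $623,878.58 × 0.00343 = $2,139.9035294

$2,139.90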